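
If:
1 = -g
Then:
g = -1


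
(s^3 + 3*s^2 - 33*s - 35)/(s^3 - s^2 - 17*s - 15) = (s + 7)/(s + 3)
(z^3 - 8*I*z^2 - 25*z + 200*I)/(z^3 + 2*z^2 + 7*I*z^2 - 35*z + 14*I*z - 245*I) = (z^2 + z*(5 - 8*I) - 40*I)/(z^2 + 7*z*(1 + I) + 49*I)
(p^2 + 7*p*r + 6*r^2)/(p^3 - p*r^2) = (p + 6*r)/(p*(p - r))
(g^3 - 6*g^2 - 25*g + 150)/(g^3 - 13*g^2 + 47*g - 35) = (g^2 - g - 30)/(g^2 - 8*g + 7)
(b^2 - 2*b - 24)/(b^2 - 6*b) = (b + 4)/b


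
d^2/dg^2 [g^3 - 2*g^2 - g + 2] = 6*g - 4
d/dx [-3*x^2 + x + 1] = 1 - 6*x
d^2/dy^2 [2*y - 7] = 0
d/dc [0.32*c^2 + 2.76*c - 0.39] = 0.64*c + 2.76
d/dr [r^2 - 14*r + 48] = 2*r - 14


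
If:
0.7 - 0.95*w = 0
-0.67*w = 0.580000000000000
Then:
No Solution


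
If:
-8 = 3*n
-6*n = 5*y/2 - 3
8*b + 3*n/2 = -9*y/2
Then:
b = -151/40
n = -8/3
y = 38/5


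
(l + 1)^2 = l^2 + 2*l + 1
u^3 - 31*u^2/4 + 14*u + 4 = (u - 4)^2*(u + 1/4)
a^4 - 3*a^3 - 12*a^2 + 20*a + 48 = (a - 4)*(a - 3)*(a + 2)^2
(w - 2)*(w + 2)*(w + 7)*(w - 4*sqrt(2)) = w^4 - 4*sqrt(2)*w^3 + 7*w^3 - 28*sqrt(2)*w^2 - 4*w^2 - 28*w + 16*sqrt(2)*w + 112*sqrt(2)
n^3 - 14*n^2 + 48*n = n*(n - 8)*(n - 6)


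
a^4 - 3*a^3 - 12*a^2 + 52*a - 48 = (a - 3)*(a - 2)^2*(a + 4)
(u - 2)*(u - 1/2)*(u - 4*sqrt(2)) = u^3 - 4*sqrt(2)*u^2 - 5*u^2/2 + u + 10*sqrt(2)*u - 4*sqrt(2)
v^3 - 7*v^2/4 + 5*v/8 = v*(v - 5/4)*(v - 1/2)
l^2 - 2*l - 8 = (l - 4)*(l + 2)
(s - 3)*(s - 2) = s^2 - 5*s + 6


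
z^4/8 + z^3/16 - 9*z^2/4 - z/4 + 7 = (z/4 + 1)*(z/2 + 1)*(z - 7/2)*(z - 2)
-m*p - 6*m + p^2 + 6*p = (-m + p)*(p + 6)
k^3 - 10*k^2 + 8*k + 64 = (k - 8)*(k - 4)*(k + 2)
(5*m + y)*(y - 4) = 5*m*y - 20*m + y^2 - 4*y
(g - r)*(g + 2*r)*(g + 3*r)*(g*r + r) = g^4*r + 4*g^3*r^2 + g^3*r + g^2*r^3 + 4*g^2*r^2 - 6*g*r^4 + g*r^3 - 6*r^4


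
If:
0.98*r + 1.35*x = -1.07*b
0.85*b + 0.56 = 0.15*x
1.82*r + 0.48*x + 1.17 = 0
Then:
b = -0.47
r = -0.92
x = 1.04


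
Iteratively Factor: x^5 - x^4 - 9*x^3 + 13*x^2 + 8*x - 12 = (x - 2)*(x^4 + x^3 - 7*x^2 - x + 6) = (x - 2)*(x - 1)*(x^3 + 2*x^2 - 5*x - 6) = (x - 2)*(x - 1)*(x + 3)*(x^2 - x - 2) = (x - 2)^2*(x - 1)*(x + 3)*(x + 1)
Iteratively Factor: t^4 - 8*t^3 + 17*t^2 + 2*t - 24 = (t - 2)*(t^3 - 6*t^2 + 5*t + 12) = (t - 4)*(t - 2)*(t^2 - 2*t - 3) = (t - 4)*(t - 2)*(t + 1)*(t - 3)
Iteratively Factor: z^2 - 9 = (z - 3)*(z + 3)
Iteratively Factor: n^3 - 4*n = (n)*(n^2 - 4) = n*(n + 2)*(n - 2)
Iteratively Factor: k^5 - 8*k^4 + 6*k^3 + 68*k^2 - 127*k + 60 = (k - 1)*(k^4 - 7*k^3 - k^2 + 67*k - 60) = (k - 1)^2*(k^3 - 6*k^2 - 7*k + 60) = (k - 1)^2*(k + 3)*(k^2 - 9*k + 20) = (k - 4)*(k - 1)^2*(k + 3)*(k - 5)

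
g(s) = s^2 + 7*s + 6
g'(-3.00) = 1.00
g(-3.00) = -6.00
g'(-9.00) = -11.00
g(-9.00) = 24.00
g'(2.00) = 11.00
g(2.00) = 24.00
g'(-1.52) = 3.96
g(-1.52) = -2.33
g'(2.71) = 12.42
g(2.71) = 32.31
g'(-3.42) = 0.16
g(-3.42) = -6.24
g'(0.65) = 8.30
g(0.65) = 10.97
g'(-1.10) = 4.80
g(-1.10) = -0.49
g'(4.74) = 16.48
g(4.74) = 61.65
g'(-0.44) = 6.12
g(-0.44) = 3.11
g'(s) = 2*s + 7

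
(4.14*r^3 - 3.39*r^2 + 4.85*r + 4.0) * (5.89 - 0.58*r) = -2.4012*r^4 + 26.3508*r^3 - 22.7801*r^2 + 26.2465*r + 23.56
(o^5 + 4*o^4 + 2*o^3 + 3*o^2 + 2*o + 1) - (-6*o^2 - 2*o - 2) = o^5 + 4*o^4 + 2*o^3 + 9*o^2 + 4*o + 3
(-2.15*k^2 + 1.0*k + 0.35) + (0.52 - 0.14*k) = -2.15*k^2 + 0.86*k + 0.87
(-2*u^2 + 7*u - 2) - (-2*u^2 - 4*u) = 11*u - 2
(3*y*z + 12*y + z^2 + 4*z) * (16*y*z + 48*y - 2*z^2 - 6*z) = 48*y^2*z^2 + 336*y^2*z + 576*y^2 + 10*y*z^3 + 70*y*z^2 + 120*y*z - 2*z^4 - 14*z^3 - 24*z^2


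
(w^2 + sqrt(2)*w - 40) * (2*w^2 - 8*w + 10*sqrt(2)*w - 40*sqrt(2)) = 2*w^4 - 8*w^3 + 12*sqrt(2)*w^3 - 48*sqrt(2)*w^2 - 60*w^2 - 400*sqrt(2)*w + 240*w + 1600*sqrt(2)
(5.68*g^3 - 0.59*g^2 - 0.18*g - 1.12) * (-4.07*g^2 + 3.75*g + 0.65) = -23.1176*g^5 + 23.7013*g^4 + 2.2121*g^3 + 3.4999*g^2 - 4.317*g - 0.728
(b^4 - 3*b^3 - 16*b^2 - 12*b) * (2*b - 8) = 2*b^5 - 14*b^4 - 8*b^3 + 104*b^2 + 96*b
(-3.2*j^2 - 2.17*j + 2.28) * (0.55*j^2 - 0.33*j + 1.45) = -1.76*j^4 - 0.1375*j^3 - 2.6699*j^2 - 3.8989*j + 3.306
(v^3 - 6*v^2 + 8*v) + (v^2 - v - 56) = v^3 - 5*v^2 + 7*v - 56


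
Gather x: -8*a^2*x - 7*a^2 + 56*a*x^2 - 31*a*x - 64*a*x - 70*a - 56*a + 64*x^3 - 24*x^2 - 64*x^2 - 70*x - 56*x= -7*a^2 - 126*a + 64*x^3 + x^2*(56*a - 88) + x*(-8*a^2 - 95*a - 126)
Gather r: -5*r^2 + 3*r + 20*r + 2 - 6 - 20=-5*r^2 + 23*r - 24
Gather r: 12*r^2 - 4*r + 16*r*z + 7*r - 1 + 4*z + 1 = 12*r^2 + r*(16*z + 3) + 4*z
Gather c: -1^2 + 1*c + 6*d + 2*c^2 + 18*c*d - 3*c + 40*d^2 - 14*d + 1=2*c^2 + c*(18*d - 2) + 40*d^2 - 8*d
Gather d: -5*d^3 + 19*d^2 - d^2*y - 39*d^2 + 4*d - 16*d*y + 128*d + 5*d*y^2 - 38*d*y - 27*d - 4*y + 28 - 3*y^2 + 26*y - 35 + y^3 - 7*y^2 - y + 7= -5*d^3 + d^2*(-y - 20) + d*(5*y^2 - 54*y + 105) + y^3 - 10*y^2 + 21*y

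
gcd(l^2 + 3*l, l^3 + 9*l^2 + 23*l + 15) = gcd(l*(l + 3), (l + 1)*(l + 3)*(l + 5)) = l + 3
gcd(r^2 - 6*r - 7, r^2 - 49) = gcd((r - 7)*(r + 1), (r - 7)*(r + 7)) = r - 7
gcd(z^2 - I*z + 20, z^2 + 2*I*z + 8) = z + 4*I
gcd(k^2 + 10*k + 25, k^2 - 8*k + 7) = 1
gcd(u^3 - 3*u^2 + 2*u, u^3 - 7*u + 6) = u^2 - 3*u + 2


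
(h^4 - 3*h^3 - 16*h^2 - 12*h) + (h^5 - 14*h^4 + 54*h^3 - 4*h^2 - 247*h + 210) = h^5 - 13*h^4 + 51*h^3 - 20*h^2 - 259*h + 210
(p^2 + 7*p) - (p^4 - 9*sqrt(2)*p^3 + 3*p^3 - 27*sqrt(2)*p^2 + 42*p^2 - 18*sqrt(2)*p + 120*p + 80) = -p^4 - 3*p^3 + 9*sqrt(2)*p^3 - 41*p^2 + 27*sqrt(2)*p^2 - 113*p + 18*sqrt(2)*p - 80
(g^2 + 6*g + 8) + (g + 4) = g^2 + 7*g + 12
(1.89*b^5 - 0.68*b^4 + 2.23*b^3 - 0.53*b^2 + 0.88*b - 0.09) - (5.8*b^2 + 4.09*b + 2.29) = 1.89*b^5 - 0.68*b^4 + 2.23*b^3 - 6.33*b^2 - 3.21*b - 2.38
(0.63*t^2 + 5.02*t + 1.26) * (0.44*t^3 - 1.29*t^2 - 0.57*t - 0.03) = 0.2772*t^5 + 1.3961*t^4 - 6.2805*t^3 - 4.5057*t^2 - 0.8688*t - 0.0378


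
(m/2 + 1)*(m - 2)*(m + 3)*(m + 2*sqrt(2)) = m^4/2 + sqrt(2)*m^3 + 3*m^3/2 - 2*m^2 + 3*sqrt(2)*m^2 - 6*m - 4*sqrt(2)*m - 12*sqrt(2)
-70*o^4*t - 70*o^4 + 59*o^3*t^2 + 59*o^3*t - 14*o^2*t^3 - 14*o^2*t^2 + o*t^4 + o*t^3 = (-7*o + t)*(-5*o + t)*(-2*o + t)*(o*t + o)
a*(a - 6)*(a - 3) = a^3 - 9*a^2 + 18*a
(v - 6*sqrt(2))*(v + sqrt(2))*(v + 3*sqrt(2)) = v^3 - 2*sqrt(2)*v^2 - 42*v - 36*sqrt(2)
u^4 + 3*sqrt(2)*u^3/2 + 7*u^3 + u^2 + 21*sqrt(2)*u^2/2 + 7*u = u*(u + 7)*(u + sqrt(2)/2)*(u + sqrt(2))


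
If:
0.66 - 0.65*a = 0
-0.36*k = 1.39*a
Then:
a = 1.02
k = -3.92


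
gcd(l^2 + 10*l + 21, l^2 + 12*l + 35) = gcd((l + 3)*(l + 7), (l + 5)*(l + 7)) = l + 7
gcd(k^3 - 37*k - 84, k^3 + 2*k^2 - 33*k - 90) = k + 3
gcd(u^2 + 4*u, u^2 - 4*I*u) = u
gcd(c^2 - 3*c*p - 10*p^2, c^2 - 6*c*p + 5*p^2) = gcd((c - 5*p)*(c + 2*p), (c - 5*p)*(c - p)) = -c + 5*p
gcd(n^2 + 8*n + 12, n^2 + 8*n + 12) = n^2 + 8*n + 12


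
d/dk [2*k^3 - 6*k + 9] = 6*k^2 - 6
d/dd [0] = 0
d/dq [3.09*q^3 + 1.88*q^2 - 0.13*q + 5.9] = 9.27*q^2 + 3.76*q - 0.13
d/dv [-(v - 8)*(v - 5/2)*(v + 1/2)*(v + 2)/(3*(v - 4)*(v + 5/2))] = (-16*v^5 + 100*v^4 + 128*v^3 - 1667*v^2 - 520*v + 2920)/(6*(4*v^4 - 12*v^3 - 71*v^2 + 120*v + 400))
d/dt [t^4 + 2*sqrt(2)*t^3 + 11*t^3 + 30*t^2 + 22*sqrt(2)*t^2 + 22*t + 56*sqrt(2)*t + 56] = 4*t^3 + 6*sqrt(2)*t^2 + 33*t^2 + 60*t + 44*sqrt(2)*t + 22 + 56*sqrt(2)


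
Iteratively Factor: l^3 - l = (l)*(l^2 - 1) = l*(l - 1)*(l + 1)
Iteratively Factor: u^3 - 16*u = (u)*(u^2 - 16) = u*(u - 4)*(u + 4)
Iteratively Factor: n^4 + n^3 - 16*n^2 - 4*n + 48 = (n + 4)*(n^3 - 3*n^2 - 4*n + 12) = (n + 2)*(n + 4)*(n^2 - 5*n + 6) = (n - 2)*(n + 2)*(n + 4)*(n - 3)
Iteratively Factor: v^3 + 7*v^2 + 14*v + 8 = (v + 1)*(v^2 + 6*v + 8) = (v + 1)*(v + 4)*(v + 2)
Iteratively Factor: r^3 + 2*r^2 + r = (r + 1)*(r^2 + r) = (r + 1)^2*(r)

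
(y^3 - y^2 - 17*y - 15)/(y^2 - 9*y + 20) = (y^2 + 4*y + 3)/(y - 4)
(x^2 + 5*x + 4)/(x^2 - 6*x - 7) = (x + 4)/(x - 7)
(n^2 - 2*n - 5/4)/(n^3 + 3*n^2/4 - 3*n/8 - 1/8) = 2*(4*n^2 - 8*n - 5)/(8*n^3 + 6*n^2 - 3*n - 1)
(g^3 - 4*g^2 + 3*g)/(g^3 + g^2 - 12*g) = (g - 1)/(g + 4)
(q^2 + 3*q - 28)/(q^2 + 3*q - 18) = (q^2 + 3*q - 28)/(q^2 + 3*q - 18)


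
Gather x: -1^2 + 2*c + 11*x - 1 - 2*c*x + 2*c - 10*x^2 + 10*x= 4*c - 10*x^2 + x*(21 - 2*c) - 2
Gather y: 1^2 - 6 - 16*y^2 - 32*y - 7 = -16*y^2 - 32*y - 12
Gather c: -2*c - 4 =-2*c - 4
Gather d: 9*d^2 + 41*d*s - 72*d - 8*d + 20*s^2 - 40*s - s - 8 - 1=9*d^2 + d*(41*s - 80) + 20*s^2 - 41*s - 9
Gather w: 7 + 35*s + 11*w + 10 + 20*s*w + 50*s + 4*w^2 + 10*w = 85*s + 4*w^2 + w*(20*s + 21) + 17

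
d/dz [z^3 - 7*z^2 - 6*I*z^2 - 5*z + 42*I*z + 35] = 3*z^2 - 14*z - 12*I*z - 5 + 42*I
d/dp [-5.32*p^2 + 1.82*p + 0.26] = 1.82 - 10.64*p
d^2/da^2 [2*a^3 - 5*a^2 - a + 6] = 12*a - 10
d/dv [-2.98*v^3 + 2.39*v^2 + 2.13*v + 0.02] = -8.94*v^2 + 4.78*v + 2.13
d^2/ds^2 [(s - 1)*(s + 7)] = 2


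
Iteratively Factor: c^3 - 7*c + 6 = (c - 2)*(c^2 + 2*c - 3) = (c - 2)*(c + 3)*(c - 1)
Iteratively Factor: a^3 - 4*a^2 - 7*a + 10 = (a + 2)*(a^2 - 6*a + 5) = (a - 1)*(a + 2)*(a - 5)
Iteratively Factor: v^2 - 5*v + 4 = (v - 1)*(v - 4)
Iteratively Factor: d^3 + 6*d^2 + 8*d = (d)*(d^2 + 6*d + 8) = d*(d + 4)*(d + 2)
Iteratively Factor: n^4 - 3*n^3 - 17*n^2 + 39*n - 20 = (n - 1)*(n^3 - 2*n^2 - 19*n + 20) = (n - 1)*(n + 4)*(n^2 - 6*n + 5) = (n - 5)*(n - 1)*(n + 4)*(n - 1)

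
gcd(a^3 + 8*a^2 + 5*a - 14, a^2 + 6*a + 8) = a + 2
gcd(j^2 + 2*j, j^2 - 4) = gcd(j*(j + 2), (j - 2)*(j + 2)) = j + 2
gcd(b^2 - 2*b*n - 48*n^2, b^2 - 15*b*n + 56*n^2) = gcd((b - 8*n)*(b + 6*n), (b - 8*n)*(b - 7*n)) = b - 8*n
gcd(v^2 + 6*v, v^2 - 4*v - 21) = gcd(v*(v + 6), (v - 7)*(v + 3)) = 1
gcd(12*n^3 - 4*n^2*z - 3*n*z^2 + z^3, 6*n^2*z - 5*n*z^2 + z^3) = 6*n^2 - 5*n*z + z^2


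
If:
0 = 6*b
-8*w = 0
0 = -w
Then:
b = 0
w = 0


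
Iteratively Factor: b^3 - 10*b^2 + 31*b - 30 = (b - 5)*(b^2 - 5*b + 6) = (b - 5)*(b - 3)*(b - 2)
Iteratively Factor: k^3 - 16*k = (k + 4)*(k^2 - 4*k) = k*(k + 4)*(k - 4)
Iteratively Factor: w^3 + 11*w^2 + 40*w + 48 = (w + 3)*(w^2 + 8*w + 16) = (w + 3)*(w + 4)*(w + 4)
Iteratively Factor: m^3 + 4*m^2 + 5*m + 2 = (m + 1)*(m^2 + 3*m + 2) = (m + 1)^2*(m + 2)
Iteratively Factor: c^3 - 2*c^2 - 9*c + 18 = (c - 3)*(c^2 + c - 6) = (c - 3)*(c + 3)*(c - 2)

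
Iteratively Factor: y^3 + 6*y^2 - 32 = (y + 4)*(y^2 + 2*y - 8) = (y - 2)*(y + 4)*(y + 4)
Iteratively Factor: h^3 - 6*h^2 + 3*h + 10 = (h - 2)*(h^2 - 4*h - 5) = (h - 5)*(h - 2)*(h + 1)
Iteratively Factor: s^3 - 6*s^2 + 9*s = (s)*(s^2 - 6*s + 9) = s*(s - 3)*(s - 3)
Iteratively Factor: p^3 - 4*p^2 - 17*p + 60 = (p - 5)*(p^2 + p - 12) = (p - 5)*(p - 3)*(p + 4)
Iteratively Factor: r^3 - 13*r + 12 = (r - 3)*(r^2 + 3*r - 4) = (r - 3)*(r - 1)*(r + 4)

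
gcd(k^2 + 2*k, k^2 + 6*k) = k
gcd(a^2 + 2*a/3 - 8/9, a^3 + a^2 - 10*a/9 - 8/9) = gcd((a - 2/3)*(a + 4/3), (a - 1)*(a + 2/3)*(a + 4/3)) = a + 4/3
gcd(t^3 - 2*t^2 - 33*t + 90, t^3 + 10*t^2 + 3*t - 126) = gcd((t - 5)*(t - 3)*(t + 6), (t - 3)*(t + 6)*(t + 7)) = t^2 + 3*t - 18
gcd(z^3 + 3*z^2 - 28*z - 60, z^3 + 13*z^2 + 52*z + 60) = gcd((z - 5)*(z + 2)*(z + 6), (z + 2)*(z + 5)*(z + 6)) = z^2 + 8*z + 12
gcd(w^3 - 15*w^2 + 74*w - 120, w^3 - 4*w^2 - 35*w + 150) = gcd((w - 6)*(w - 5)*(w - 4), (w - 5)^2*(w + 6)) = w - 5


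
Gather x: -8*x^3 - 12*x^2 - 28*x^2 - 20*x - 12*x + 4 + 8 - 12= -8*x^3 - 40*x^2 - 32*x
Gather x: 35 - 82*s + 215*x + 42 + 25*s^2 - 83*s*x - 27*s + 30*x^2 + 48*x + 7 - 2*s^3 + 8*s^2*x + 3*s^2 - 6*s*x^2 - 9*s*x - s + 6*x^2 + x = -2*s^3 + 28*s^2 - 110*s + x^2*(36 - 6*s) + x*(8*s^2 - 92*s + 264) + 84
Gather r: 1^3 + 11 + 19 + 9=40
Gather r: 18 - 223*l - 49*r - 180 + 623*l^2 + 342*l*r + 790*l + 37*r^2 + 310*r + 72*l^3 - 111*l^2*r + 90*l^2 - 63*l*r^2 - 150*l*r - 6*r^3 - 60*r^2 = 72*l^3 + 713*l^2 + 567*l - 6*r^3 + r^2*(-63*l - 23) + r*(-111*l^2 + 192*l + 261) - 162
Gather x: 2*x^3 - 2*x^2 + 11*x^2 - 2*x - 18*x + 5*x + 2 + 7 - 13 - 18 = 2*x^3 + 9*x^2 - 15*x - 22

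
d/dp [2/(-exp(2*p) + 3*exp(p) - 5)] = (4*exp(p) - 6)*exp(p)/(exp(2*p) - 3*exp(p) + 5)^2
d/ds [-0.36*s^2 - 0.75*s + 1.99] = -0.72*s - 0.75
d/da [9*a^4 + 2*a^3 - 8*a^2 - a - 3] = 36*a^3 + 6*a^2 - 16*a - 1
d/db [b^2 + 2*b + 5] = 2*b + 2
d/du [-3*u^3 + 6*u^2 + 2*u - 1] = -9*u^2 + 12*u + 2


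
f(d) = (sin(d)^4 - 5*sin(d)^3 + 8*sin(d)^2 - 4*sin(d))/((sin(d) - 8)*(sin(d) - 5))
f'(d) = (4*sin(d)^3*cos(d) - 15*sin(d)^2*cos(d) + 16*sin(d)*cos(d) - 4*cos(d))/((sin(d) - 8)*(sin(d) - 5)) - (sin(d)^4 - 5*sin(d)^3 + 8*sin(d)^2 - 4*sin(d))*cos(d)/((sin(d) - 8)*(sin(d) - 5)^2) - (sin(d)^4 - 5*sin(d)^3 + 8*sin(d)^2 - 4*sin(d))*cos(d)/((sin(d) - 8)^2*(sin(d) - 5))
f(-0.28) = 0.04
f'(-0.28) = -0.20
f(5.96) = 0.05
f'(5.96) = -0.22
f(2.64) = -0.02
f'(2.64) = -0.01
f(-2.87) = 0.04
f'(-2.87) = 0.20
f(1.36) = -0.00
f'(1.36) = 0.01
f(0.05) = -0.00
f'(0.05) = -0.08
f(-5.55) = -0.01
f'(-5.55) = 0.02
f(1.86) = -0.00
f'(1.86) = -0.01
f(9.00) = -0.02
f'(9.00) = 0.00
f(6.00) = 0.04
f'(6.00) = -0.20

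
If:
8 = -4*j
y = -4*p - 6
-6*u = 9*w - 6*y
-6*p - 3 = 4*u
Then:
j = -2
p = -y/4 - 3/2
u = 3*y/8 + 3/2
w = 5*y/12 - 1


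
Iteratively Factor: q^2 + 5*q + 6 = (q + 2)*(q + 3)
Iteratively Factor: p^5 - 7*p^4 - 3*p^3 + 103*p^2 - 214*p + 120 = (p - 3)*(p^4 - 4*p^3 - 15*p^2 + 58*p - 40) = (p - 5)*(p - 3)*(p^3 + p^2 - 10*p + 8) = (p - 5)*(p - 3)*(p + 4)*(p^2 - 3*p + 2) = (p - 5)*(p - 3)*(p - 1)*(p + 4)*(p - 2)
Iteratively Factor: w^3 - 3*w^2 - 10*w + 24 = (w - 2)*(w^2 - w - 12) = (w - 4)*(w - 2)*(w + 3)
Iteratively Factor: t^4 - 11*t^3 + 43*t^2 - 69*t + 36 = (t - 3)*(t^3 - 8*t^2 + 19*t - 12) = (t - 4)*(t - 3)*(t^2 - 4*t + 3) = (t - 4)*(t - 3)*(t - 1)*(t - 3)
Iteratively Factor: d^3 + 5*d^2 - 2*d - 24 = (d + 4)*(d^2 + d - 6) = (d + 3)*(d + 4)*(d - 2)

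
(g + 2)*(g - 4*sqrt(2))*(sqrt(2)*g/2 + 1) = sqrt(2)*g^3/2 - 3*g^2 + sqrt(2)*g^2 - 6*g - 4*sqrt(2)*g - 8*sqrt(2)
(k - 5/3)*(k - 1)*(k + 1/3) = k^3 - 7*k^2/3 + 7*k/9 + 5/9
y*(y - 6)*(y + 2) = y^3 - 4*y^2 - 12*y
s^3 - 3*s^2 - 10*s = s*(s - 5)*(s + 2)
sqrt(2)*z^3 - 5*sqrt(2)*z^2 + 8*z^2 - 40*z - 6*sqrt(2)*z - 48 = (z - 6)*(z + 4*sqrt(2))*(sqrt(2)*z + sqrt(2))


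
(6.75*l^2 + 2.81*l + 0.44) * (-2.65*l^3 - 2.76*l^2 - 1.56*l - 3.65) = -17.8875*l^5 - 26.0765*l^4 - 19.4516*l^3 - 30.2355*l^2 - 10.9429*l - 1.606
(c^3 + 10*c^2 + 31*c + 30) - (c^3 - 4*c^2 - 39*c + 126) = 14*c^2 + 70*c - 96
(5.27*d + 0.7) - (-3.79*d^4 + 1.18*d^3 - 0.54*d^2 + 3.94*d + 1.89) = 3.79*d^4 - 1.18*d^3 + 0.54*d^2 + 1.33*d - 1.19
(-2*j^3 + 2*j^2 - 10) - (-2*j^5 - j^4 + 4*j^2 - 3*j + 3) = 2*j^5 + j^4 - 2*j^3 - 2*j^2 + 3*j - 13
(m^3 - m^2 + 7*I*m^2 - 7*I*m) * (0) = 0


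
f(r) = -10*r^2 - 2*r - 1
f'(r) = -20*r - 2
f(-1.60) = -23.40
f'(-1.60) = 30.00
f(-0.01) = -0.98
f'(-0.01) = -1.80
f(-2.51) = -58.98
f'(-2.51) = 48.20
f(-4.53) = -197.15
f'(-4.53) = 88.60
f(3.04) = -99.50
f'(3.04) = -62.80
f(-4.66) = -208.84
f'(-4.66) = 91.20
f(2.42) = -64.40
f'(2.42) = -50.40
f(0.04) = -1.10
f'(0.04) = -2.80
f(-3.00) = -85.00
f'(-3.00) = 58.00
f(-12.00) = -1417.00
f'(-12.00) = 238.00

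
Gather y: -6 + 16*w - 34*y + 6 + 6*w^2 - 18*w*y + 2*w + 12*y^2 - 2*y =6*w^2 + 18*w + 12*y^2 + y*(-18*w - 36)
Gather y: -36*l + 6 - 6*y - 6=-36*l - 6*y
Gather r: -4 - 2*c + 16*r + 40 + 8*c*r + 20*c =18*c + r*(8*c + 16) + 36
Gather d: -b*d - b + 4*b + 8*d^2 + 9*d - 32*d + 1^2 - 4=3*b + 8*d^2 + d*(-b - 23) - 3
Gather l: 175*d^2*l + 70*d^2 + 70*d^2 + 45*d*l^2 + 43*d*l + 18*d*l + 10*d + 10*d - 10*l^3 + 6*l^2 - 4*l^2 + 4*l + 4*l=140*d^2 + 20*d - 10*l^3 + l^2*(45*d + 2) + l*(175*d^2 + 61*d + 8)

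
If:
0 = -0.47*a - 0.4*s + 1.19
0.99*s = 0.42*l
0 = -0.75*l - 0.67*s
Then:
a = 2.53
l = 0.00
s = 0.00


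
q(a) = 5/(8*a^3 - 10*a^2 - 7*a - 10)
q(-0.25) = -0.56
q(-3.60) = -0.01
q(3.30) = 0.03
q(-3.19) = -0.01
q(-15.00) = 0.00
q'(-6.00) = 0.00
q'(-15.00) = 0.00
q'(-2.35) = -0.04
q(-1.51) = -0.10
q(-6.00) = 0.00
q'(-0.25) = 0.03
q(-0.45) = -0.52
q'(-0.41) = -0.30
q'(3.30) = -0.04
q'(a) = 5*(-24*a^2 + 20*a + 7)/(8*a^3 - 10*a^2 - 7*a - 10)^2 = 5*(-24*a^2 + 20*a + 7)/(-8*a^3 + 10*a^2 + 7*a + 10)^2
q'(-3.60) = -0.01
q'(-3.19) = -0.01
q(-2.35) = -0.03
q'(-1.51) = -0.16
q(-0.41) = -0.53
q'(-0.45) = -0.37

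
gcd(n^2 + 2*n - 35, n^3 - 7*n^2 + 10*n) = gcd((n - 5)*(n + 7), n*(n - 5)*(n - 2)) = n - 5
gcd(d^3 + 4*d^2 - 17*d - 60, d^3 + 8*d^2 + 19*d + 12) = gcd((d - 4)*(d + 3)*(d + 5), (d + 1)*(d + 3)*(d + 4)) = d + 3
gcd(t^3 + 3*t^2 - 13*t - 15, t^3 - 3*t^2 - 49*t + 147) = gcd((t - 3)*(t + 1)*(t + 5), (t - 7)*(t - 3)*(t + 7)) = t - 3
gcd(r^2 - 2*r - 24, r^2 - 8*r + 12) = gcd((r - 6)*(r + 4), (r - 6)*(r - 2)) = r - 6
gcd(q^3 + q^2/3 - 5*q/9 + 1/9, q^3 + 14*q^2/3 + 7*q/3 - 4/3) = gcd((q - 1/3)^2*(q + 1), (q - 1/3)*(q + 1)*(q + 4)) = q^2 + 2*q/3 - 1/3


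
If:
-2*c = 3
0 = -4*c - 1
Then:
No Solution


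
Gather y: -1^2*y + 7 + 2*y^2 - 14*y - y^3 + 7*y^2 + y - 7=-y^3 + 9*y^2 - 14*y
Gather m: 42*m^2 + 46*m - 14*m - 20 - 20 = 42*m^2 + 32*m - 40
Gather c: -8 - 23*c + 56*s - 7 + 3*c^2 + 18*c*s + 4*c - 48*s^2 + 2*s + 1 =3*c^2 + c*(18*s - 19) - 48*s^2 + 58*s - 14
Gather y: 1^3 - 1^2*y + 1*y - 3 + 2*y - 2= 2*y - 4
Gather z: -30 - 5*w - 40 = -5*w - 70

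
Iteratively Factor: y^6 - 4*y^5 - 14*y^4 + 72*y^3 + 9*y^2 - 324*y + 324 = (y - 3)*(y^5 - y^4 - 17*y^3 + 21*y^2 + 72*y - 108) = (y - 3)*(y - 2)*(y^4 + y^3 - 15*y^2 - 9*y + 54) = (y - 3)^2*(y - 2)*(y^3 + 4*y^2 - 3*y - 18) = (y - 3)^2*(y - 2)*(y + 3)*(y^2 + y - 6) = (y - 3)^2*(y - 2)*(y + 3)^2*(y - 2)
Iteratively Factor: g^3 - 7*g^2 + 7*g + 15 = (g + 1)*(g^2 - 8*g + 15) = (g - 3)*(g + 1)*(g - 5)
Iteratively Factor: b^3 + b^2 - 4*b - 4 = (b - 2)*(b^2 + 3*b + 2) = (b - 2)*(b + 2)*(b + 1)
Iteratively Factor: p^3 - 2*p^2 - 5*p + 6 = (p - 1)*(p^2 - p - 6) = (p - 1)*(p + 2)*(p - 3)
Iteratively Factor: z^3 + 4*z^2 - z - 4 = (z - 1)*(z^2 + 5*z + 4) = (z - 1)*(z + 1)*(z + 4)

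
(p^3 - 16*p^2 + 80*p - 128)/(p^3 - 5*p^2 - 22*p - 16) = (p^2 - 8*p + 16)/(p^2 + 3*p + 2)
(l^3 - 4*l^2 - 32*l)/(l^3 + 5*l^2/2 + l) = 2*(l^2 - 4*l - 32)/(2*l^2 + 5*l + 2)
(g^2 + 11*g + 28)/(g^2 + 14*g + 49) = (g + 4)/(g + 7)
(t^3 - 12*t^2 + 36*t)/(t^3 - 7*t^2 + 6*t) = (t - 6)/(t - 1)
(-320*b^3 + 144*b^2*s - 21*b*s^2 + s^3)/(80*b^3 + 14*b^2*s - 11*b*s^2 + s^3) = (-8*b + s)/(2*b + s)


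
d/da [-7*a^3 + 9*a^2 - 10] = 3*a*(6 - 7*a)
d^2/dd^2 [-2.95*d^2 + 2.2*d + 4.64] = -5.90000000000000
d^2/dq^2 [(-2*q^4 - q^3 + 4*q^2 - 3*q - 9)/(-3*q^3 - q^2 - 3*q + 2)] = 2*(-55*q^6 + 108*q^5 + 699*q^4 - 49*q^3 + 384*q^2 + 273*q + 101)/(27*q^9 + 27*q^8 + 90*q^7 + q^6 + 54*q^5 - 87*q^4 + 27*q^3 - 42*q^2 + 36*q - 8)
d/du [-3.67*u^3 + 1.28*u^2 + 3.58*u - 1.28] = -11.01*u^2 + 2.56*u + 3.58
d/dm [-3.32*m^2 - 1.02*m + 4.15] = -6.64*m - 1.02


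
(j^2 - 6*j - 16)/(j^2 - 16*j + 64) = (j + 2)/(j - 8)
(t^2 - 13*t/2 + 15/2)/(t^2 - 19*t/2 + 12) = (t - 5)/(t - 8)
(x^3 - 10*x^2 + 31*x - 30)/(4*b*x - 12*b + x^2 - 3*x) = (x^2 - 7*x + 10)/(4*b + x)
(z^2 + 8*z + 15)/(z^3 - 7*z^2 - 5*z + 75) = (z + 5)/(z^2 - 10*z + 25)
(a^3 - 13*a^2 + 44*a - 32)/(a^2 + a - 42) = (a^3 - 13*a^2 + 44*a - 32)/(a^2 + a - 42)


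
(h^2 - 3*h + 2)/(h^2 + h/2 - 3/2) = 2*(h - 2)/(2*h + 3)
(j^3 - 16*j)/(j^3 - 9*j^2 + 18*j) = (j^2 - 16)/(j^2 - 9*j + 18)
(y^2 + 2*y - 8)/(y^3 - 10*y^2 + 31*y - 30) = (y + 4)/(y^2 - 8*y + 15)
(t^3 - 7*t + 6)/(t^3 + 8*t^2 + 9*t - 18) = (t - 2)/(t + 6)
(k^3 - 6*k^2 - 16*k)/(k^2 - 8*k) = k + 2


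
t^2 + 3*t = t*(t + 3)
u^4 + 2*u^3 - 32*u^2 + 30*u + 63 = (u - 3)^2*(u + 1)*(u + 7)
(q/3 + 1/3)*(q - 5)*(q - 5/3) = q^3/3 - 17*q^2/9 + 5*q/9 + 25/9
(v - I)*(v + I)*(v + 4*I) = v^3 + 4*I*v^2 + v + 4*I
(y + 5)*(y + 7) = y^2 + 12*y + 35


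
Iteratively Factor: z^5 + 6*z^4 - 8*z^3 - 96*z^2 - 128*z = (z + 4)*(z^4 + 2*z^3 - 16*z^2 - 32*z) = (z + 2)*(z + 4)*(z^3 - 16*z) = z*(z + 2)*(z + 4)*(z^2 - 16) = z*(z + 2)*(z + 4)^2*(z - 4)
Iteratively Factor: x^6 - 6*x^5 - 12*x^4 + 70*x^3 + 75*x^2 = (x - 5)*(x^5 - x^4 - 17*x^3 - 15*x^2) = (x - 5)*(x + 1)*(x^4 - 2*x^3 - 15*x^2) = x*(x - 5)*(x + 1)*(x^3 - 2*x^2 - 15*x) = x*(x - 5)*(x + 1)*(x + 3)*(x^2 - 5*x) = x*(x - 5)^2*(x + 1)*(x + 3)*(x)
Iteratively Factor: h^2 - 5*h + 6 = (h - 2)*(h - 3)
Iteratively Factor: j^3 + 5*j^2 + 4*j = (j + 1)*(j^2 + 4*j) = (j + 1)*(j + 4)*(j)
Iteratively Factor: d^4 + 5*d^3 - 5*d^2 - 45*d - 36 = (d + 1)*(d^3 + 4*d^2 - 9*d - 36) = (d + 1)*(d + 3)*(d^2 + d - 12) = (d - 3)*(d + 1)*(d + 3)*(d + 4)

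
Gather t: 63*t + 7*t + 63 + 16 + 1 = 70*t + 80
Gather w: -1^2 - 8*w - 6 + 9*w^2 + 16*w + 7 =9*w^2 + 8*w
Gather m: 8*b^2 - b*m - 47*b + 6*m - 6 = 8*b^2 - 47*b + m*(6 - b) - 6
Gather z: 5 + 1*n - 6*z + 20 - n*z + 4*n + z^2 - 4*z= 5*n + z^2 + z*(-n - 10) + 25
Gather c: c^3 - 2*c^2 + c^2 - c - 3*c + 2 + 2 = c^3 - c^2 - 4*c + 4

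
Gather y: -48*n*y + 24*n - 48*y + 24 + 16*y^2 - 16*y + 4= 24*n + 16*y^2 + y*(-48*n - 64) + 28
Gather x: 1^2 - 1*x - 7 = -x - 6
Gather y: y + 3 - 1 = y + 2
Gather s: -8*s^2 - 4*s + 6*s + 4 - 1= -8*s^2 + 2*s + 3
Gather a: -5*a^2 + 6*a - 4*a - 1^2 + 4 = -5*a^2 + 2*a + 3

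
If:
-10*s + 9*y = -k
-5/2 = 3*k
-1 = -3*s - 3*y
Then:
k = -5/6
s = 13/114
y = 25/114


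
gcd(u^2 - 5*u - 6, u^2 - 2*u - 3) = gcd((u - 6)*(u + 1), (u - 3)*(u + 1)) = u + 1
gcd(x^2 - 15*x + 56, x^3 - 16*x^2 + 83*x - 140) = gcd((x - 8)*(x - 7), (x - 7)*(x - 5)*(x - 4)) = x - 7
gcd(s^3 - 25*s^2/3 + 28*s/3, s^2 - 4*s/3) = s^2 - 4*s/3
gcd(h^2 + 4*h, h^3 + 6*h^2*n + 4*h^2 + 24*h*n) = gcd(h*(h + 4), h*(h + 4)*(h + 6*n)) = h^2 + 4*h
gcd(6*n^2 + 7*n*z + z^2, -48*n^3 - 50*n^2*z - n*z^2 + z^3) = 6*n^2 + 7*n*z + z^2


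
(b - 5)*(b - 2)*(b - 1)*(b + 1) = b^4 - 7*b^3 + 9*b^2 + 7*b - 10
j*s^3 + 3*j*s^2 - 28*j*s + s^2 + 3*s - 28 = (s - 4)*(s + 7)*(j*s + 1)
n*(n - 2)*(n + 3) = n^3 + n^2 - 6*n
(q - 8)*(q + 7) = q^2 - q - 56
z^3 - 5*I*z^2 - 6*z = z*(z - 3*I)*(z - 2*I)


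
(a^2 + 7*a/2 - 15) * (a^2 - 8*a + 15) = a^4 - 9*a^3/2 - 28*a^2 + 345*a/2 - 225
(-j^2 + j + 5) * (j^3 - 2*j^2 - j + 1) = -j^5 + 3*j^4 + 4*j^3 - 12*j^2 - 4*j + 5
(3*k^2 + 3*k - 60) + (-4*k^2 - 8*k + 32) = -k^2 - 5*k - 28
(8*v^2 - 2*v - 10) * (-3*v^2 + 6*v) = -24*v^4 + 54*v^3 + 18*v^2 - 60*v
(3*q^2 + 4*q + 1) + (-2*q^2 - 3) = q^2 + 4*q - 2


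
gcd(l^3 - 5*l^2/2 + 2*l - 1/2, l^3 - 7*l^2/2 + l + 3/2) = l - 1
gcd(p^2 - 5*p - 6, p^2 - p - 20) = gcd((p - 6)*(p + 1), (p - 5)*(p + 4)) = 1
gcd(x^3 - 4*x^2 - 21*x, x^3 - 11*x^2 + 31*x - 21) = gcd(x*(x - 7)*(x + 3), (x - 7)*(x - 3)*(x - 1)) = x - 7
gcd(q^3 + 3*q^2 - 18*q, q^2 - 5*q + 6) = q - 3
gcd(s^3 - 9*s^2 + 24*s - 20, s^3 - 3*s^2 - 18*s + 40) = s^2 - 7*s + 10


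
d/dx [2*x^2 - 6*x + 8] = 4*x - 6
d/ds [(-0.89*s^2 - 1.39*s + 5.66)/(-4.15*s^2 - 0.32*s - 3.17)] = (-5.4837*s^2 + 52.6206*s + 6.2175)/(17.2225*s^4 + 2.656*s^3 + 26.4134*s^2 + 2.0288*s + 10.0489)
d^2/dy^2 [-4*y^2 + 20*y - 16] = -8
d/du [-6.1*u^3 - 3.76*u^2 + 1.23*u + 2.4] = -18.3*u^2 - 7.52*u + 1.23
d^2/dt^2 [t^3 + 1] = 6*t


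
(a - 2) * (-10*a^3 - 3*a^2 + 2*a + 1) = -10*a^4 + 17*a^3 + 8*a^2 - 3*a - 2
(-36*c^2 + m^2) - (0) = -36*c^2 + m^2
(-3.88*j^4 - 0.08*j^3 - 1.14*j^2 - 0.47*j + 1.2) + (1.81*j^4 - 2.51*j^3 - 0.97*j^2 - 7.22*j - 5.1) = -2.07*j^4 - 2.59*j^3 - 2.11*j^2 - 7.69*j - 3.9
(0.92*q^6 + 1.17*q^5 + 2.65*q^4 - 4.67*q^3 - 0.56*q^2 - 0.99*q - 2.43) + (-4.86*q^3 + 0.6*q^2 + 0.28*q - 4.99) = 0.92*q^6 + 1.17*q^5 + 2.65*q^4 - 9.53*q^3 + 0.0399999999999999*q^2 - 0.71*q - 7.42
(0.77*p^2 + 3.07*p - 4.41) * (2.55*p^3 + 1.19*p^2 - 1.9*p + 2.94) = 1.9635*p^5 + 8.7448*p^4 - 9.0552*p^3 - 8.8171*p^2 + 17.4048*p - 12.9654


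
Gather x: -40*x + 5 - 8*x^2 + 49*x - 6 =-8*x^2 + 9*x - 1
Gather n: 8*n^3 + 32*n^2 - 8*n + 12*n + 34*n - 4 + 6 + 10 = 8*n^3 + 32*n^2 + 38*n + 12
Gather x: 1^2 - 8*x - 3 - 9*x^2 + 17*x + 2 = -9*x^2 + 9*x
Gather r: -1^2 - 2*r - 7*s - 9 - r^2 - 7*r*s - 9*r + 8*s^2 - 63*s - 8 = -r^2 + r*(-7*s - 11) + 8*s^2 - 70*s - 18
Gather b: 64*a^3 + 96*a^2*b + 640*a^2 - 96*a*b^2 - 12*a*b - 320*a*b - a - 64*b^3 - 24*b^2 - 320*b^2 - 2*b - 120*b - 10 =64*a^3 + 640*a^2 - a - 64*b^3 + b^2*(-96*a - 344) + b*(96*a^2 - 332*a - 122) - 10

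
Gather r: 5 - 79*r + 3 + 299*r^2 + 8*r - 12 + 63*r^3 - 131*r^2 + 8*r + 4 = 63*r^3 + 168*r^2 - 63*r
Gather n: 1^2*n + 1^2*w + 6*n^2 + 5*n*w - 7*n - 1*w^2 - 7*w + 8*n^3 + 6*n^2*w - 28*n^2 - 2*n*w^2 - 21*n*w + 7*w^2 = 8*n^3 + n^2*(6*w - 22) + n*(-2*w^2 - 16*w - 6) + 6*w^2 - 6*w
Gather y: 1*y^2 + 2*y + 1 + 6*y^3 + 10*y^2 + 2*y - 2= 6*y^3 + 11*y^2 + 4*y - 1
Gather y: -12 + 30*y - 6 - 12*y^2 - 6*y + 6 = -12*y^2 + 24*y - 12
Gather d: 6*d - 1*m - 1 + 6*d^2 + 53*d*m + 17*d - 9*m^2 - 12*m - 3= 6*d^2 + d*(53*m + 23) - 9*m^2 - 13*m - 4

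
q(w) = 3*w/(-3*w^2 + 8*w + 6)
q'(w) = 3*w*(6*w - 8)/(-3*w^2 + 8*w + 6)^2 + 3/(-3*w^2 + 8*w + 6) = 9*(w^2 + 2)/(9*w^4 - 48*w^3 + 28*w^2 + 96*w + 36)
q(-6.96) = 0.11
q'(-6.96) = 0.01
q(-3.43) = 0.18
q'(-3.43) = 0.04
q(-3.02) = 0.20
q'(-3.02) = 0.05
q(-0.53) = -1.73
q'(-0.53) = 24.40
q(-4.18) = 0.16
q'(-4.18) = 0.03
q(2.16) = 0.70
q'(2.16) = 0.70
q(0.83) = 0.24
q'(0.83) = 0.22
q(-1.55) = 0.34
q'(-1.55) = 0.21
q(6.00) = -0.33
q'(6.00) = 0.12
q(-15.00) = 0.06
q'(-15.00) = 0.00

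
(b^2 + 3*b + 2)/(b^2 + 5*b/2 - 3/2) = 2*(b^2 + 3*b + 2)/(2*b^2 + 5*b - 3)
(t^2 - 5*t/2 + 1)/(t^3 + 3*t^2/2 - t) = (t - 2)/(t*(t + 2))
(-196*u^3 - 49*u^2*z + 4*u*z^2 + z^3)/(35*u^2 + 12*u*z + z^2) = (-28*u^2 - 3*u*z + z^2)/(5*u + z)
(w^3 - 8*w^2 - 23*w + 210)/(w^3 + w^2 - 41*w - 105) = (w - 6)/(w + 3)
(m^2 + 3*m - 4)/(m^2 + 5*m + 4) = (m - 1)/(m + 1)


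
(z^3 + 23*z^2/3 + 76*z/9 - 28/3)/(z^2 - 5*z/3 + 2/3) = (z^2 + 25*z/3 + 14)/(z - 1)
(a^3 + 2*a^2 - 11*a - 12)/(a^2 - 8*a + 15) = (a^2 + 5*a + 4)/(a - 5)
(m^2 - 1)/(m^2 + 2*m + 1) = (m - 1)/(m + 1)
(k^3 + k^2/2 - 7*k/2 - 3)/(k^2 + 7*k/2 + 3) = (k^2 - k - 2)/(k + 2)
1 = 1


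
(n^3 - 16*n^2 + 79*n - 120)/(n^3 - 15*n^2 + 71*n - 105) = (n - 8)/(n - 7)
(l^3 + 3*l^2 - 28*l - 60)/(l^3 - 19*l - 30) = (l + 6)/(l + 3)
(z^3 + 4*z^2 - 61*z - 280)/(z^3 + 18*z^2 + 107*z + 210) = (z - 8)/(z + 6)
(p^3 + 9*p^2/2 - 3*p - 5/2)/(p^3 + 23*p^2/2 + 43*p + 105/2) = (2*p^2 - p - 1)/(2*p^2 + 13*p + 21)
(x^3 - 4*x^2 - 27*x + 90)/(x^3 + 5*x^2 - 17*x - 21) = (x^2 - x - 30)/(x^2 + 8*x + 7)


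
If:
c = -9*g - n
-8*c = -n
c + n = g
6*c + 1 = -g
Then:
No Solution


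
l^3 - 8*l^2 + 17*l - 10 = (l - 5)*(l - 2)*(l - 1)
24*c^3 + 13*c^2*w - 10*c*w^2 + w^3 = (-8*c + w)*(-3*c + w)*(c + w)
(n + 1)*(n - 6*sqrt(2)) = n^2 - 6*sqrt(2)*n + n - 6*sqrt(2)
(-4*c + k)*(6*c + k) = -24*c^2 + 2*c*k + k^2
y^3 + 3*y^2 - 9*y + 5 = (y - 1)^2*(y + 5)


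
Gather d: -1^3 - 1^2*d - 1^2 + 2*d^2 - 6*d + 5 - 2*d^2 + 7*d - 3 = 0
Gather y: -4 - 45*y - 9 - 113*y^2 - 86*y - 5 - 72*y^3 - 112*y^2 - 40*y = -72*y^3 - 225*y^2 - 171*y - 18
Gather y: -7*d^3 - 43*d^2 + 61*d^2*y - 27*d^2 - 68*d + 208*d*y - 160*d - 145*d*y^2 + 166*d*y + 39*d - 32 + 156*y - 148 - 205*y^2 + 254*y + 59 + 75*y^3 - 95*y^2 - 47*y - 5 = -7*d^3 - 70*d^2 - 189*d + 75*y^3 + y^2*(-145*d - 300) + y*(61*d^2 + 374*d + 363) - 126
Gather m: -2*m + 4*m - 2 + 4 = 2*m + 2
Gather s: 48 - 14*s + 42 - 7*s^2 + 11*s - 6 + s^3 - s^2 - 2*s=s^3 - 8*s^2 - 5*s + 84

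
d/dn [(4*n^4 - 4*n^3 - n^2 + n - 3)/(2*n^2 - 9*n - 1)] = (16*n^5 - 116*n^4 + 56*n^3 + 19*n^2 + 14*n - 28)/(4*n^4 - 36*n^3 + 77*n^2 + 18*n + 1)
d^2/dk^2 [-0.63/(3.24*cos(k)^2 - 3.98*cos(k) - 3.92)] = (-26.453952*(1 - cos(k)^2)^2 + 24.371928*cos(k)^3 - 55.212444*cos(k)^2 - 38.914848*cos(k) + 62.415864)/(-3.24*cos(k)^2 + 3.98*cos(k) + 3.92)^3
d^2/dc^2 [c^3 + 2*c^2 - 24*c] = 6*c + 4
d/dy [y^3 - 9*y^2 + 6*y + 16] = 3*y^2 - 18*y + 6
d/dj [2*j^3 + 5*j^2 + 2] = 2*j*(3*j + 5)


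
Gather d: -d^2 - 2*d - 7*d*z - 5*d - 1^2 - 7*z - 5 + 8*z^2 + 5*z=-d^2 + d*(-7*z - 7) + 8*z^2 - 2*z - 6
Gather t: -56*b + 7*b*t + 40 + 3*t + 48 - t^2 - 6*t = -56*b - t^2 + t*(7*b - 3) + 88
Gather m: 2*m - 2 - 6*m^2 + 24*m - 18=-6*m^2 + 26*m - 20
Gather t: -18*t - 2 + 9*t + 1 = -9*t - 1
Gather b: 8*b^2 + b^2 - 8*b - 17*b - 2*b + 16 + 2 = 9*b^2 - 27*b + 18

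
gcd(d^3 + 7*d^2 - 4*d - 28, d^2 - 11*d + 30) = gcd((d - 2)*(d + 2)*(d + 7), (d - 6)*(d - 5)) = 1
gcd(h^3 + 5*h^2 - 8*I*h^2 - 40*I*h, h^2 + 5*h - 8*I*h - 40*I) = h^2 + h*(5 - 8*I) - 40*I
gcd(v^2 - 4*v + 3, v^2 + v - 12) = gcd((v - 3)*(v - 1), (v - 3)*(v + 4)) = v - 3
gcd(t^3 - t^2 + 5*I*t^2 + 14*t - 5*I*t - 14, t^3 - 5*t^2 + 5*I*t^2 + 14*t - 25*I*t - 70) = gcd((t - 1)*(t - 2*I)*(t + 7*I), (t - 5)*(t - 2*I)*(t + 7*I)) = t^2 + 5*I*t + 14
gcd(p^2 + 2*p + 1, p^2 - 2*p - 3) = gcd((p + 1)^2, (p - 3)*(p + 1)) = p + 1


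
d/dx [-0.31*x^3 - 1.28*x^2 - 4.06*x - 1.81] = -0.93*x^2 - 2.56*x - 4.06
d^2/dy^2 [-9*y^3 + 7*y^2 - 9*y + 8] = 14 - 54*y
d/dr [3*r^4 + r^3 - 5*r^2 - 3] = r*(12*r^2 + 3*r - 10)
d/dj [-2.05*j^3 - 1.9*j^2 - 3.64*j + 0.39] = -6.15*j^2 - 3.8*j - 3.64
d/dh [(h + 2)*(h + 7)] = 2*h + 9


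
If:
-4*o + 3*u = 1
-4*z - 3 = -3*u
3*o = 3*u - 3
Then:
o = 2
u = 3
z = 3/2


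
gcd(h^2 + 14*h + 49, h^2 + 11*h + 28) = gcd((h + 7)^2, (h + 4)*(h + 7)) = h + 7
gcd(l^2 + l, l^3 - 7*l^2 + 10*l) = l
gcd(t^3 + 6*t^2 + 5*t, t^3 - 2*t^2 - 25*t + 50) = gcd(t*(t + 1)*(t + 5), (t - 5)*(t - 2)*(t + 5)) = t + 5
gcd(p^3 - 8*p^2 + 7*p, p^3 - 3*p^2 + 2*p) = p^2 - p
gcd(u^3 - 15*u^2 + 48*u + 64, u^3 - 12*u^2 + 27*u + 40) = u^2 - 7*u - 8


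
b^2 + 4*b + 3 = (b + 1)*(b + 3)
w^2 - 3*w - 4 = (w - 4)*(w + 1)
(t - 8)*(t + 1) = t^2 - 7*t - 8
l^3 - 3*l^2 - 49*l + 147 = (l - 7)*(l - 3)*(l + 7)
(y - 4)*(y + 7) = y^2 + 3*y - 28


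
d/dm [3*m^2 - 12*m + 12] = 6*m - 12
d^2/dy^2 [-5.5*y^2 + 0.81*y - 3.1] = -11.0000000000000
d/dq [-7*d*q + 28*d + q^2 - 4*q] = -7*d + 2*q - 4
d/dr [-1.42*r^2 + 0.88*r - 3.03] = 0.88 - 2.84*r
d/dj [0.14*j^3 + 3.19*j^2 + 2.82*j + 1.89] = 0.42*j^2 + 6.38*j + 2.82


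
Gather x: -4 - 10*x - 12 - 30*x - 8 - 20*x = -60*x - 24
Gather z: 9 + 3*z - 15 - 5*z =-2*z - 6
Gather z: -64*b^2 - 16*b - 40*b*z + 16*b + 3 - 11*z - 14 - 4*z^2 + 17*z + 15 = -64*b^2 - 4*z^2 + z*(6 - 40*b) + 4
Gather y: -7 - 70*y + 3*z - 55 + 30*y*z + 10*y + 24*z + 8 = y*(30*z - 60) + 27*z - 54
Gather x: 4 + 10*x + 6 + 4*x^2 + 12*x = 4*x^2 + 22*x + 10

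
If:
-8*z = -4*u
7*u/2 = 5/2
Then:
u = 5/7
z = 5/14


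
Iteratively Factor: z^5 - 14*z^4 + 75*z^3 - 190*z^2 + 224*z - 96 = (z - 1)*(z^4 - 13*z^3 + 62*z^2 - 128*z + 96) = (z - 4)*(z - 1)*(z^3 - 9*z^2 + 26*z - 24) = (z - 4)^2*(z - 1)*(z^2 - 5*z + 6) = (z - 4)^2*(z - 3)*(z - 1)*(z - 2)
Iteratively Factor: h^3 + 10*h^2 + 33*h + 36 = (h + 4)*(h^2 + 6*h + 9) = (h + 3)*(h + 4)*(h + 3)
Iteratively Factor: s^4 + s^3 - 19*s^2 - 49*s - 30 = (s - 5)*(s^3 + 6*s^2 + 11*s + 6) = (s - 5)*(s + 2)*(s^2 + 4*s + 3) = (s - 5)*(s + 2)*(s + 3)*(s + 1)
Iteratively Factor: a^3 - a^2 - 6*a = (a)*(a^2 - a - 6) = a*(a + 2)*(a - 3)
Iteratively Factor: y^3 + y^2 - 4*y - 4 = (y - 2)*(y^2 + 3*y + 2) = (y - 2)*(y + 1)*(y + 2)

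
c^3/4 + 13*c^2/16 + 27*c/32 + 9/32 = (c/4 + 1/4)*(c + 3/4)*(c + 3/2)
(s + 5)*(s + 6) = s^2 + 11*s + 30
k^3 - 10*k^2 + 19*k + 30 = (k - 6)*(k - 5)*(k + 1)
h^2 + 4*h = h*(h + 4)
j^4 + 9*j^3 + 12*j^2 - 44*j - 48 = (j - 2)*(j + 1)*(j + 4)*(j + 6)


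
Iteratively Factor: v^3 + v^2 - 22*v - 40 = (v - 5)*(v^2 + 6*v + 8) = (v - 5)*(v + 2)*(v + 4)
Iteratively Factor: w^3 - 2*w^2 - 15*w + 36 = (w - 3)*(w^2 + w - 12) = (w - 3)^2*(w + 4)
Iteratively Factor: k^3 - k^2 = (k - 1)*(k^2) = k*(k - 1)*(k)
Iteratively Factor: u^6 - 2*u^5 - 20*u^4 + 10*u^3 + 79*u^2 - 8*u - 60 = (u + 3)*(u^5 - 5*u^4 - 5*u^3 + 25*u^2 + 4*u - 20) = (u - 2)*(u + 3)*(u^4 - 3*u^3 - 11*u^2 + 3*u + 10) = (u - 2)*(u - 1)*(u + 3)*(u^3 - 2*u^2 - 13*u - 10) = (u - 2)*(u - 1)*(u + 2)*(u + 3)*(u^2 - 4*u - 5) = (u - 2)*(u - 1)*(u + 1)*(u + 2)*(u + 3)*(u - 5)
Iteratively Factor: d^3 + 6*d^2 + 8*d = (d + 2)*(d^2 + 4*d) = (d + 2)*(d + 4)*(d)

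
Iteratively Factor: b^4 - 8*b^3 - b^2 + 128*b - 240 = (b - 4)*(b^3 - 4*b^2 - 17*b + 60) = (b - 4)*(b - 3)*(b^2 - b - 20) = (b - 4)*(b - 3)*(b + 4)*(b - 5)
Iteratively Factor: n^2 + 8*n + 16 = (n + 4)*(n + 4)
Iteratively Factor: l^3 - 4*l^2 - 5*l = (l + 1)*(l^2 - 5*l) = l*(l + 1)*(l - 5)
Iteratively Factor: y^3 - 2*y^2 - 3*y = (y)*(y^2 - 2*y - 3) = y*(y - 3)*(y + 1)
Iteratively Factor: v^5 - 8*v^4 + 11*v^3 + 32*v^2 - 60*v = (v)*(v^4 - 8*v^3 + 11*v^2 + 32*v - 60) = v*(v + 2)*(v^3 - 10*v^2 + 31*v - 30) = v*(v - 3)*(v + 2)*(v^2 - 7*v + 10) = v*(v - 3)*(v - 2)*(v + 2)*(v - 5)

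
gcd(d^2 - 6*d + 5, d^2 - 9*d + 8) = d - 1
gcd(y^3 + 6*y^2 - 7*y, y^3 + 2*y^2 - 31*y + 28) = y^2 + 6*y - 7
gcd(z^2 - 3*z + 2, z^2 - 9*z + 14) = z - 2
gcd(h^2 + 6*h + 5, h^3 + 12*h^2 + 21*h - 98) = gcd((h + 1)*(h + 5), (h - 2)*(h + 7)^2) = 1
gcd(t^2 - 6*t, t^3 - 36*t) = t^2 - 6*t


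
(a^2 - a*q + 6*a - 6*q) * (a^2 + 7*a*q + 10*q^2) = a^4 + 6*a^3*q + 6*a^3 + 3*a^2*q^2 + 36*a^2*q - 10*a*q^3 + 18*a*q^2 - 60*q^3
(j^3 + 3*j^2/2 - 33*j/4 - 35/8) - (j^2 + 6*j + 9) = j^3 + j^2/2 - 57*j/4 - 107/8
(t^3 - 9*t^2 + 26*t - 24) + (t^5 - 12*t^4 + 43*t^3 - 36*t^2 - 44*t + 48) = t^5 - 12*t^4 + 44*t^3 - 45*t^2 - 18*t + 24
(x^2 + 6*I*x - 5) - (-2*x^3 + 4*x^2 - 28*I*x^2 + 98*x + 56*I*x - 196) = 2*x^3 - 3*x^2 + 28*I*x^2 - 98*x - 50*I*x + 191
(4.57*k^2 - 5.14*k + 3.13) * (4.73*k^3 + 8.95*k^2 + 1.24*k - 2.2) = 21.6161*k^5 + 16.5893*k^4 - 25.5313*k^3 + 11.5859*k^2 + 15.1892*k - 6.886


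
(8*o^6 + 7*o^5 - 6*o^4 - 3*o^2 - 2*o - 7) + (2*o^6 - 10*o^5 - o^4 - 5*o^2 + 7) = 10*o^6 - 3*o^5 - 7*o^4 - 8*o^2 - 2*o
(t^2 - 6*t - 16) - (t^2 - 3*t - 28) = 12 - 3*t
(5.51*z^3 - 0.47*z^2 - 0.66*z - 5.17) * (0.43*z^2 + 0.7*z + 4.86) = 2.3693*z^5 + 3.6549*z^4 + 26.1658*z^3 - 4.9693*z^2 - 6.8266*z - 25.1262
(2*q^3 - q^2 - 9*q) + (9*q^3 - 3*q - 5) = 11*q^3 - q^2 - 12*q - 5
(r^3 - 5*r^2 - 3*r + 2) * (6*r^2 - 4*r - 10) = 6*r^5 - 34*r^4 - 8*r^3 + 74*r^2 + 22*r - 20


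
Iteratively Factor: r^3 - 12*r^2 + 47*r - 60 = (r - 4)*(r^2 - 8*r + 15) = (r - 5)*(r - 4)*(r - 3)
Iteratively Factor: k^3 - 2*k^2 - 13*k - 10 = (k + 2)*(k^2 - 4*k - 5) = (k + 1)*(k + 2)*(k - 5)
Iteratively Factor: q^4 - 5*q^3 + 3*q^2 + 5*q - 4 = (q + 1)*(q^3 - 6*q^2 + 9*q - 4) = (q - 4)*(q + 1)*(q^2 - 2*q + 1) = (q - 4)*(q - 1)*(q + 1)*(q - 1)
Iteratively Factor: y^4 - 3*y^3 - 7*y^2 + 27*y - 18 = (y - 3)*(y^3 - 7*y + 6) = (y - 3)*(y - 2)*(y^2 + 2*y - 3) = (y - 3)*(y - 2)*(y - 1)*(y + 3)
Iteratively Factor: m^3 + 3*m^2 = (m)*(m^2 + 3*m) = m*(m + 3)*(m)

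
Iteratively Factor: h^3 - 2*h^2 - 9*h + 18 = (h + 3)*(h^2 - 5*h + 6) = (h - 2)*(h + 3)*(h - 3)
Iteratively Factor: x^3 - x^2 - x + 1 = (x - 1)*(x^2 - 1) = (x - 1)^2*(x + 1)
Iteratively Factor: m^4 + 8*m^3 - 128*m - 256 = (m + 4)*(m^3 + 4*m^2 - 16*m - 64) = (m - 4)*(m + 4)*(m^2 + 8*m + 16) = (m - 4)*(m + 4)^2*(m + 4)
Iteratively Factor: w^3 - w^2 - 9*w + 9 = (w - 1)*(w^2 - 9) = (w - 3)*(w - 1)*(w + 3)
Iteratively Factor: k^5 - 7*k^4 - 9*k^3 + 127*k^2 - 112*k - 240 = (k - 4)*(k^4 - 3*k^3 - 21*k^2 + 43*k + 60) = (k - 4)*(k + 4)*(k^3 - 7*k^2 + 7*k + 15) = (k - 4)*(k + 1)*(k + 4)*(k^2 - 8*k + 15) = (k - 4)*(k - 3)*(k + 1)*(k + 4)*(k - 5)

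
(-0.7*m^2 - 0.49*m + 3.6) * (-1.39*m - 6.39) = 0.973*m^3 + 5.1541*m^2 - 1.8729*m - 23.004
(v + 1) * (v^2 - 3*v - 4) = v^3 - 2*v^2 - 7*v - 4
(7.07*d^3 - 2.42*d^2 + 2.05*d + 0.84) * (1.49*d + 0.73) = 10.5343*d^4 + 1.5553*d^3 + 1.2879*d^2 + 2.7481*d + 0.6132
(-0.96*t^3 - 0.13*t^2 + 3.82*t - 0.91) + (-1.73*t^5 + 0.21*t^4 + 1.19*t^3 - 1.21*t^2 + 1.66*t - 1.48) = -1.73*t^5 + 0.21*t^4 + 0.23*t^3 - 1.34*t^2 + 5.48*t - 2.39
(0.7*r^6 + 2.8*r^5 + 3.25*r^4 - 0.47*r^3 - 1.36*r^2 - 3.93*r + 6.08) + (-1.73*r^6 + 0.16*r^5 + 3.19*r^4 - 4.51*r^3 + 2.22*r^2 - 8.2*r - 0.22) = -1.03*r^6 + 2.96*r^5 + 6.44*r^4 - 4.98*r^3 + 0.86*r^2 - 12.13*r + 5.86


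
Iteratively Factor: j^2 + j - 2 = (j + 2)*(j - 1)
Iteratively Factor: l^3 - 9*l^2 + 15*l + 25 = (l + 1)*(l^2 - 10*l + 25) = (l - 5)*(l + 1)*(l - 5)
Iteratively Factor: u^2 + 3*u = (u)*(u + 3)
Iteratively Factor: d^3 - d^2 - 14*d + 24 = (d - 3)*(d^2 + 2*d - 8) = (d - 3)*(d + 4)*(d - 2)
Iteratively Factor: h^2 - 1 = (h + 1)*(h - 1)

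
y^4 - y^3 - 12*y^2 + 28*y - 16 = (y - 2)^2*(y - 1)*(y + 4)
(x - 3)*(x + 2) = x^2 - x - 6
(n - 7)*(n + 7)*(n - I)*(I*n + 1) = I*n^4 + 2*n^3 - 50*I*n^2 - 98*n + 49*I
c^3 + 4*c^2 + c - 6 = (c - 1)*(c + 2)*(c + 3)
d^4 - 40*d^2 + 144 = (d - 6)*(d - 2)*(d + 2)*(d + 6)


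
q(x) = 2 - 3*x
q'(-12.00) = -3.00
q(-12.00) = 38.00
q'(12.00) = -3.00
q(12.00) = -34.00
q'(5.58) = -3.00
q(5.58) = -14.74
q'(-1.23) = -3.00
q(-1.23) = 5.69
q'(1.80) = -3.00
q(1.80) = -3.40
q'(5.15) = -3.00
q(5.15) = -13.45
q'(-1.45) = -3.00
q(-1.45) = 6.35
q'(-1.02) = -3.00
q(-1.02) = 5.06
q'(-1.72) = -3.00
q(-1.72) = 7.16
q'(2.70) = -3.00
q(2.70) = -6.10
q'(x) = -3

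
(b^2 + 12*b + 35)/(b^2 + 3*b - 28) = (b + 5)/(b - 4)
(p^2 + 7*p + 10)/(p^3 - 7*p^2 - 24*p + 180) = (p + 2)/(p^2 - 12*p + 36)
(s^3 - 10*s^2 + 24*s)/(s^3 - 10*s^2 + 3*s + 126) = s*(s - 4)/(s^2 - 4*s - 21)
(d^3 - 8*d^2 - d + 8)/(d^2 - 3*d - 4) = (d^2 - 9*d + 8)/(d - 4)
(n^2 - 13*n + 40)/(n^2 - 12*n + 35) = (n - 8)/(n - 7)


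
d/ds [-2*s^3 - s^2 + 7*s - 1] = -6*s^2 - 2*s + 7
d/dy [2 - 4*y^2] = -8*y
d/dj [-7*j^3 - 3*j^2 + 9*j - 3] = -21*j^2 - 6*j + 9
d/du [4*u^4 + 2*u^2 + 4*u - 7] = 16*u^3 + 4*u + 4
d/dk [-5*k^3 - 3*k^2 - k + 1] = -15*k^2 - 6*k - 1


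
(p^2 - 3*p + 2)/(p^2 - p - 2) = (p - 1)/(p + 1)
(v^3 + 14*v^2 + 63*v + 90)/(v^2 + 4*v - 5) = (v^2 + 9*v + 18)/(v - 1)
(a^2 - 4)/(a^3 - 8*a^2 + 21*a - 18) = (a + 2)/(a^2 - 6*a + 9)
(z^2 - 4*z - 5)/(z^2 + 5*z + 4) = (z - 5)/(z + 4)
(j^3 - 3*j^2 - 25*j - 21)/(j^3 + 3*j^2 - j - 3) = (j - 7)/(j - 1)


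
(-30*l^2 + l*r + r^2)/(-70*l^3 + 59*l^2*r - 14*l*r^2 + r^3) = (6*l + r)/(14*l^2 - 9*l*r + r^2)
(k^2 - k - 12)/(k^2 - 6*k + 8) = (k + 3)/(k - 2)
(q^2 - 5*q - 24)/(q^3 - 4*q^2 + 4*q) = (q^2 - 5*q - 24)/(q*(q^2 - 4*q + 4))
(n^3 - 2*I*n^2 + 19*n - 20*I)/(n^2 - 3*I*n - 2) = (n^2 - I*n + 20)/(n - 2*I)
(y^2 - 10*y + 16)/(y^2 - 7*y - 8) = (y - 2)/(y + 1)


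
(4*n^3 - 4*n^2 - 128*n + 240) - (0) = 4*n^3 - 4*n^2 - 128*n + 240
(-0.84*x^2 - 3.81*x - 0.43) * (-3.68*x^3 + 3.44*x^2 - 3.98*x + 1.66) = 3.0912*x^5 + 11.1312*x^4 - 8.1808*x^3 + 12.2902*x^2 - 4.6132*x - 0.7138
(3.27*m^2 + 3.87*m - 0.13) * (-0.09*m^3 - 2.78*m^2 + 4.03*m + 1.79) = -0.2943*m^5 - 9.4389*m^4 + 2.4312*m^3 + 21.8108*m^2 + 6.4034*m - 0.2327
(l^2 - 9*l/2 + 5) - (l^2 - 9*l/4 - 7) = 12 - 9*l/4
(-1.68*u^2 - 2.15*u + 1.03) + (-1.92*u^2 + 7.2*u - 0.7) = -3.6*u^2 + 5.05*u + 0.33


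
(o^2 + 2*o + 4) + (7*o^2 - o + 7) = 8*o^2 + o + 11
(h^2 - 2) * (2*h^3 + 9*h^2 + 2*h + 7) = 2*h^5 + 9*h^4 - 2*h^3 - 11*h^2 - 4*h - 14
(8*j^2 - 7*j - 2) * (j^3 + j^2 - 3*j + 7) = 8*j^5 + j^4 - 33*j^3 + 75*j^2 - 43*j - 14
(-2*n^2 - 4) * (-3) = 6*n^2 + 12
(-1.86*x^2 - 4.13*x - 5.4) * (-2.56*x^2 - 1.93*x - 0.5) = 4.7616*x^4 + 14.1626*x^3 + 22.7249*x^2 + 12.487*x + 2.7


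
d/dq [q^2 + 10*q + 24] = 2*q + 10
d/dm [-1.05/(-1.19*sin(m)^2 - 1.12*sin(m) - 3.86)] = -(2.499*sin(m) + 1.176)*cos(m)/(1.19*sin(m)^2 + 1.12*sin(m) + 3.86)^2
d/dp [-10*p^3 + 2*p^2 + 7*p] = -30*p^2 + 4*p + 7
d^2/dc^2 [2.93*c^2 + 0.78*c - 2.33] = 5.86000000000000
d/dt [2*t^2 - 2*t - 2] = 4*t - 2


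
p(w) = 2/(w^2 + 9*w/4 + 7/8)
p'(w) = 2*(-2*w - 9/4)/(w^2 + 9*w/4 + 7/8)^2 = 32*(-8*w - 9)/(8*w^2 + 18*w + 7)^2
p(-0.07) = 2.77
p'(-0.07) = -8.09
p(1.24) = 0.38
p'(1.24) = -0.35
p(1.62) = 0.28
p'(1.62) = -0.22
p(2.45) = 0.16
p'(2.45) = -0.09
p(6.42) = 0.04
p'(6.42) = -0.01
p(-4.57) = 0.17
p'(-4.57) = 0.10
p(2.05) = 0.21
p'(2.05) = -0.14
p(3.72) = 0.09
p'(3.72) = -0.04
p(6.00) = 0.04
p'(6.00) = -0.01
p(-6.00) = 0.09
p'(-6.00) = 0.04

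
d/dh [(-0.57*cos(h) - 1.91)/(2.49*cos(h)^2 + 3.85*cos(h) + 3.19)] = (1.4193*sin(h)^2 - 9.5118*cos(h) - 6.9545)*sin(h)/(2.49*cos(h)^2 + 3.85*cos(h) + 3.19)^2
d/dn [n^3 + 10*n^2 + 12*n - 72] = 3*n^2 + 20*n + 12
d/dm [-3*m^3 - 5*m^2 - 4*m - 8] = -9*m^2 - 10*m - 4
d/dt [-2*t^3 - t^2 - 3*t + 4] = -6*t^2 - 2*t - 3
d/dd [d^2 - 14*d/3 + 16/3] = 2*d - 14/3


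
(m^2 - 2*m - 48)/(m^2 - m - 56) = (m + 6)/(m + 7)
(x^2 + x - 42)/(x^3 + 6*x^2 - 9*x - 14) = (x - 6)/(x^2 - x - 2)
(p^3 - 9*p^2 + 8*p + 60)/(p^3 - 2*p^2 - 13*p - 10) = (p - 6)/(p + 1)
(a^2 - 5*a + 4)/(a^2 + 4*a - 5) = (a - 4)/(a + 5)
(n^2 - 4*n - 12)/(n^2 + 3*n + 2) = (n - 6)/(n + 1)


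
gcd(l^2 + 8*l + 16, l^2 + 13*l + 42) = 1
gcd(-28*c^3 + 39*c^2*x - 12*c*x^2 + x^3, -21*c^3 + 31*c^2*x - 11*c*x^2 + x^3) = 7*c^2 - 8*c*x + x^2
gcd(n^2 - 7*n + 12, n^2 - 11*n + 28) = n - 4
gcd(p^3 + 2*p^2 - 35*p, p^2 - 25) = p - 5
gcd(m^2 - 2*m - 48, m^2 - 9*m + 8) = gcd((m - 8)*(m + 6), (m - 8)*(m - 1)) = m - 8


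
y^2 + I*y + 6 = (y - 2*I)*(y + 3*I)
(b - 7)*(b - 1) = b^2 - 8*b + 7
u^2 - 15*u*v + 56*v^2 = (u - 8*v)*(u - 7*v)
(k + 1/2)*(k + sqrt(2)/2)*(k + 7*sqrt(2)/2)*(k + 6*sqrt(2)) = k^4 + k^3/2 + 10*sqrt(2)*k^3 + 5*sqrt(2)*k^2 + 103*k^2/2 + 103*k/4 + 21*sqrt(2)*k + 21*sqrt(2)/2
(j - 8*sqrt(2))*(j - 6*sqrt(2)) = j^2 - 14*sqrt(2)*j + 96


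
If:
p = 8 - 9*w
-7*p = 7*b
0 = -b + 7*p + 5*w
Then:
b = 40/67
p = -40/67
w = 64/67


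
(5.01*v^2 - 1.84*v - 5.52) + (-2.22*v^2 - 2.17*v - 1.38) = 2.79*v^2 - 4.01*v - 6.9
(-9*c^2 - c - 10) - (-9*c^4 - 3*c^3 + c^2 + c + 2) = 9*c^4 + 3*c^3 - 10*c^2 - 2*c - 12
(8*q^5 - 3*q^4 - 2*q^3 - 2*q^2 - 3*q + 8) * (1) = 8*q^5 - 3*q^4 - 2*q^3 - 2*q^2 - 3*q + 8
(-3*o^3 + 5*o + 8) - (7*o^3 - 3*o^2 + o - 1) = -10*o^3 + 3*o^2 + 4*o + 9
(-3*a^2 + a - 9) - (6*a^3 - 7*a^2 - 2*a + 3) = -6*a^3 + 4*a^2 + 3*a - 12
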